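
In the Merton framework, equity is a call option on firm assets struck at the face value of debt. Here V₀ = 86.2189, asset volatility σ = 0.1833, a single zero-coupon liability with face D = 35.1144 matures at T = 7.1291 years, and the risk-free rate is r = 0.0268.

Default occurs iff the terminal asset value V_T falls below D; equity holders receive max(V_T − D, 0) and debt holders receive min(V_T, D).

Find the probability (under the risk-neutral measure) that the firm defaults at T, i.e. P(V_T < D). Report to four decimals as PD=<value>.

PD=0.0238

d₁ = [ln(V₀/D) + (r + σ²/2)T] / (σ√T)
   = [ln(86.2189/35.1144) + (0.0268 + 0.5·0.1833²)·7.1291] / (0.1833·√7.1291)
   = [0.898278 + 0.310825] / 0.489418 = 2.470492
d₂ = d₁ − σ√T = 2.470492 − 0.489418 = 1.981074
risk-neutral PD = N(−d₂) = N(-1.981074) = 0.023791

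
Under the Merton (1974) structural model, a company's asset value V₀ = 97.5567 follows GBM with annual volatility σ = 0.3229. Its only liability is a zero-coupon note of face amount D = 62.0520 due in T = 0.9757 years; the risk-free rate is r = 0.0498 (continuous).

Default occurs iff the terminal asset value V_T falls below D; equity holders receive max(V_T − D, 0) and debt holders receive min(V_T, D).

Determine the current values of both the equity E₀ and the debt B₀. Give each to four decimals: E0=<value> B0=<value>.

E0=39.0448 B0=58.5119

d₁ = [ln(V₀/D) + (r + σ²/2)T] / (σ√T)
   = [ln(97.5567/62.0520) + (0.0498 + 0.5·0.3229²)·0.9757] / (0.3229·√0.9757)
   = [0.452461 + 0.099455] / 0.318953 = 1.730402
d₂ = d₁ − σ√T = 1.730402 − 0.318953 = 1.411449
N(d₁) = 0.958221,  N(d₂) = 0.920944,  e^(−rT) = 0.952572
E₀ = V₀·N(d₁) − D·e^(−rT)·N(d₂)
   = 97.5567·0.958221 − 62.0520·0.952572·0.920944 = 39.044798
B₀ = V₀ − E₀ = 97.5567 − 39.044798 = 58.511902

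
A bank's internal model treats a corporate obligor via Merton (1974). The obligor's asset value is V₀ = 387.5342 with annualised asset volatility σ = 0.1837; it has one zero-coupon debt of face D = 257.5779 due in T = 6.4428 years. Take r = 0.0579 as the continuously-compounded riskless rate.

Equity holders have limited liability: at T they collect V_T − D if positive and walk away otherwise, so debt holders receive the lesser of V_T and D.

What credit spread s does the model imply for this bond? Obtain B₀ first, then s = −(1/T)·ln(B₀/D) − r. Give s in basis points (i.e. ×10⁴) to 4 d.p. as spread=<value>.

spread=20.4501

d₁ = [ln(V₀/D) + (r + σ²/2)T] / (σ√T)
   = [ln(387.5342/257.5779) + (0.0579 + 0.5·0.1837²)·6.4428] / (0.1837·√6.4428)
   = [0.408482 + 0.481746] / 0.466280 = 1.909216
d₂ = d₁ − σ√T = 1.909216 − 0.466280 = 1.442936
N(d₁) = 0.971883,  N(d₂) = 0.925481,  e^(−rT) = 0.688639
E₀ = V₀·N(d₁) − D·e^(−rT)·N(d₂)
   = 387.5342·0.971883 − 257.5779·0.688639·0.925481 = 212.477754
B₀ = V₀ − E₀ = 387.5342 − 212.477754 = 175.056446
spread = −(1/T)·ln(B₀/D) − r = −(1/6.4428)·ln(175.056446/257.5779) − 0.0579 = 0.00204501
in basis points: 0.00204501 × 10⁴ = 20.4501 bp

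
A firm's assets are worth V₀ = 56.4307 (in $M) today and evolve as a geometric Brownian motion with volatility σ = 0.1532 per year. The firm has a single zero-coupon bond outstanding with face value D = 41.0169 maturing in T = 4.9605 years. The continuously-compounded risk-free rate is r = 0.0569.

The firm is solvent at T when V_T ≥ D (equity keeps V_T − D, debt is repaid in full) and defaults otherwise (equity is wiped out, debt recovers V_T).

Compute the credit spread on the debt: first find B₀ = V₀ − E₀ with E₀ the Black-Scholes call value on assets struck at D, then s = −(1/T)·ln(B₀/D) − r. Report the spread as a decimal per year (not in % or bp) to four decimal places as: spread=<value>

d₁ = [ln(V₀/D) + (r + σ²/2)T] / (σ√T)
   = [ln(56.4307/41.0169) + (0.0569 + 0.5·0.1532²)·4.9605] / (0.1532·√4.9605)
   = [0.319029 + 0.340465] / 0.341210 = 1.932810
d₂ = d₁ − σ√T = 1.932810 − 0.341210 = 1.591600
N(d₁) = 0.973370,  N(d₂) = 0.944263,  e^(−rT) = 0.754083
E₀ = V₀·N(d₁) − D·e^(−rT)·N(d₂)
   = 56.4307·0.973370 − 41.0169·0.754083·0.944263 = 25.721766
B₀ = V₀ − E₀ = 56.4307 − 25.721766 = 30.708934
spread = −(1/T)·ln(B₀/D) − r = −(1/4.9605)·ln(30.708934/41.0169) − 0.0569 = 0.00144705

spread=0.0014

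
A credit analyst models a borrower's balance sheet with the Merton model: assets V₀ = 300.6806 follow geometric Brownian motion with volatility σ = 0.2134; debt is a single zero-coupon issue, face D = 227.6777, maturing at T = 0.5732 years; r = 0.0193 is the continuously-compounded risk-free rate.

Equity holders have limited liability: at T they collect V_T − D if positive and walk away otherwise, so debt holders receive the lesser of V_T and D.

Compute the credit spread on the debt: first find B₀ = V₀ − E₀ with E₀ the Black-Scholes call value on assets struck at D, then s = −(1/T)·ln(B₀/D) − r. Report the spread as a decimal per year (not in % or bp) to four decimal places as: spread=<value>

spread=0.0048

d₁ = [ln(V₀/D) + (r + σ²/2)T] / (σ√T)
   = [ln(300.6806/227.6777) + (0.0193 + 0.5·0.2134²)·0.5732] / (0.2134·√0.5732)
   = [0.278118 + 0.024114] / 0.161565 = 1.870651
d₂ = d₁ − σ√T = 1.870651 − 0.161565 = 1.709086
N(d₁) = 0.969303,  N(d₂) = 0.956283,  e^(−rT) = 0.988998
E₀ = V₀·N(d₁) − D·e^(−rT)·N(d₂)
   = 300.6806·0.969303 − 227.6777·0.988998·0.956283 = 76.121848
B₀ = V₀ − E₀ = 300.6806 − 76.121848 = 224.558752
spread = −(1/T)·ln(B₀/D) − r = −(1/0.5732)·ln(224.558752/227.6777) − 0.0193 = 0.00476430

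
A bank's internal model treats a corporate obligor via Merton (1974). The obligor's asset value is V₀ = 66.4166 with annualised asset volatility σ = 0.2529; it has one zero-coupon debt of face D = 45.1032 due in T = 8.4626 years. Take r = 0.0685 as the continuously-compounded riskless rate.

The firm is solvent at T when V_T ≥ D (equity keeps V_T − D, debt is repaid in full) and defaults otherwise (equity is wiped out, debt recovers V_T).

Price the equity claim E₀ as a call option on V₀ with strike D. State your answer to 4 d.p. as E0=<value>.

E0=42.4263

d₁ = [ln(V₀/D) + (r + σ²/2)T] / (σ√T)
   = [ln(66.4166/45.1032) + (0.0685 + 0.5·0.2529²)·8.4626] / (0.2529·√8.4626)
   = [0.386994 + 0.850315] / 0.735700 = 1.681812
d₂ = d₁ − σ√T = 1.681812 − 0.735700 = 0.946112
N(d₁) = 0.953697,  N(d₂) = 0.827954,  e^(−rT) = 0.560073
E₀ = V₀·N(d₁) − D·e^(−rT)·N(d₂)
   = 66.4166·0.953697 − 45.1032·0.560073·0.827954 = 42.426311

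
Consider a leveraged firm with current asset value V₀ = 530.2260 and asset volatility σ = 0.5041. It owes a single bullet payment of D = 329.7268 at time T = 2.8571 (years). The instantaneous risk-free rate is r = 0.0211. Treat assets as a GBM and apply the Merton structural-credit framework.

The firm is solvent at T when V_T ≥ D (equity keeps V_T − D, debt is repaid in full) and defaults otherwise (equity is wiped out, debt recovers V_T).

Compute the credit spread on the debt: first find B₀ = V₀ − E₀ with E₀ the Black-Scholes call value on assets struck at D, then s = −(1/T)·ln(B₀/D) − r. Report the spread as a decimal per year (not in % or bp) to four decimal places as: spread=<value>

spread=0.0655

d₁ = [ln(V₀/D) + (r + σ²/2)T] / (σ√T)
   = [ln(530.2260/329.7268) + (0.0211 + 0.5·0.5041²)·2.8571] / (0.5041·√2.8571)
   = [0.475039 + 0.423303] / 0.852078 = 1.054296
d₂ = d₁ − σ√T = 1.054296 − 0.852078 = 0.202218
N(d₁) = 0.854126,  N(d₂) = 0.580127,  e^(−rT) = 0.941496
E₀ = V₀·N(d₁) − D·e^(−rT)·N(d₂)
   = 530.2260·0.854126 − 329.7268·0.941496·0.580127 = 272.787388
B₀ = V₀ − E₀ = 530.2260 − 272.787388 = 257.438612
spread = −(1/T)·ln(B₀/D) − r = −(1/2.8571)·ln(257.438612/329.7268) − 0.0211 = 0.06552040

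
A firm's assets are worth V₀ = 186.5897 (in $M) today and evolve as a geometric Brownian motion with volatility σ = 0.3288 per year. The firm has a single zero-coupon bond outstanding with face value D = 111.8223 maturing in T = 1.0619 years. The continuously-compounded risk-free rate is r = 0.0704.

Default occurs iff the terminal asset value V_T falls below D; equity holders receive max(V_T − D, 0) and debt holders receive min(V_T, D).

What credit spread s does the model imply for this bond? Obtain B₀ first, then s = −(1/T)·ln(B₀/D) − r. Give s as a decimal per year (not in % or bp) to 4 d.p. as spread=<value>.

d₁ = [ln(V₀/D) + (r + σ²/2)T] / (σ√T)
   = [ln(186.5897/111.8223) + (0.0704 + 0.5·0.3288²)·1.0619] / (0.3288·√1.0619)
   = [0.512001 + 0.132158] / 0.338824 = 1.901165
d₂ = d₁ − σ√T = 1.901165 − 0.338824 = 1.562342
N(d₁) = 0.971360,  N(d₂) = 0.940896,  e^(−rT) = 0.927968
E₀ = V₀·N(d₁) − D·e^(−rT)·N(d₂)
   = 186.5897·0.971360 − 111.8223·0.927968·0.940896 = 83.611244
B₀ = V₀ − E₀ = 186.5897 − 83.611244 = 102.978456
spread = −(1/T)·ln(B₀/D) − r = −(1/1.0619)·ln(102.978456/111.8223) − 0.0704 = 0.00718848

spread=0.0072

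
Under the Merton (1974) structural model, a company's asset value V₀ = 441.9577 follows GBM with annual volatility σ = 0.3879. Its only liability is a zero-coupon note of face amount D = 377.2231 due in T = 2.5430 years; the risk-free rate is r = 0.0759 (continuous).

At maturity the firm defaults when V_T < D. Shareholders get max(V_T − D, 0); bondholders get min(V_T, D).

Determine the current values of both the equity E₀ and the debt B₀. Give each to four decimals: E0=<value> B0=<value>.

E0=170.6629 B0=271.2948

d₁ = [ln(V₀/D) + (r + σ²/2)T] / (σ√T)
   = [ln(441.9577/377.2231) + (0.0759 + 0.5·0.3879²)·2.5430] / (0.3879·√2.5430)
   = [0.158377 + 0.384332] / 0.618576 = 0.877353
d₂ = d₁ − σ√T = 0.877353 − 0.618576 = 0.258777
N(d₁) = 0.809852,  N(d₂) = 0.602096,  e^(−rT) = 0.824471
E₀ = V₀·N(d₁) − D·e^(−rT)·N(d₂)
   = 441.9577·0.809852 − 377.2231·0.824471·0.602096 = 170.662930
B₀ = V₀ − E₀ = 441.9577 − 170.662930 = 271.294770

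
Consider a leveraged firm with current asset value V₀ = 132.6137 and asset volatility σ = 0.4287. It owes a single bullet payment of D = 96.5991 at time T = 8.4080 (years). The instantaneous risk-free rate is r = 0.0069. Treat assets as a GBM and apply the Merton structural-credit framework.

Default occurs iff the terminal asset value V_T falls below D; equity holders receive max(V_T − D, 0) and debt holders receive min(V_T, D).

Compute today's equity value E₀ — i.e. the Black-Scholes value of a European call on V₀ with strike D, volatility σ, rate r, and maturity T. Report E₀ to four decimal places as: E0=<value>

d₁ = [ln(V₀/D) + (r + σ²/2)T] / (σ√T)
   = [ln(132.6137/96.5991) + (0.0069 + 0.5·0.4287²)·8.4080] / (0.4287·√8.4080)
   = [0.316871 + 0.830642] / 1.243082 = 0.923119
d₂ = d₁ − σ√T = 0.923119 − 1.243082 = -0.319963
N(d₁) = 0.822027,  N(d₂) = 0.374498,  e^(−rT) = 0.943636
E₀ = V₀·N(d₁) − D·e^(−rT)·N(d₂)
   = 132.6137·0.822027 − 96.5991·0.943636·0.374498 = 74.874962

E0=74.8750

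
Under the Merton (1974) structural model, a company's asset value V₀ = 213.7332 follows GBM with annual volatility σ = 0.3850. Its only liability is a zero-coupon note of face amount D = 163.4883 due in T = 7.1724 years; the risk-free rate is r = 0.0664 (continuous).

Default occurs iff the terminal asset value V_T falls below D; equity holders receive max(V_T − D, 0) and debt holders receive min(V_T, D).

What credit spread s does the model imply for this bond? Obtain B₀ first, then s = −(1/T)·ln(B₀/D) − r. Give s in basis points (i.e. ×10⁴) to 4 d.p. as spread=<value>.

d₁ = [ln(V₀/D) + (r + σ²/2)T] / (σ√T)
   = [ln(213.7332/163.4883) + (0.0664 + 0.5·0.3850²)·7.1724] / (0.3850·√7.1724)
   = [0.267987 + 1.007812] / 1.031081 = 1.237341
d₂ = d₁ − σ√T = 1.237341 − 1.031081 = 0.206259
N(d₁) = 0.892020,  N(d₂) = 0.581706,  e^(−rT) = 0.621110
E₀ = V₀·N(d₁) − D·e^(−rT)·N(d₂)
   = 213.7332·0.892020 − 163.4883·0.621110·0.581706 = 131.585379
B₀ = V₀ − E₀ = 213.7332 − 131.585379 = 82.147821
spread = −(1/T)·ln(B₀/D) − r = −(1/7.1724)·ln(82.147821/163.4883) − 0.0664 = 0.02955409
in basis points: 0.02955409 × 10⁴ = 295.5409 bp

spread=295.5409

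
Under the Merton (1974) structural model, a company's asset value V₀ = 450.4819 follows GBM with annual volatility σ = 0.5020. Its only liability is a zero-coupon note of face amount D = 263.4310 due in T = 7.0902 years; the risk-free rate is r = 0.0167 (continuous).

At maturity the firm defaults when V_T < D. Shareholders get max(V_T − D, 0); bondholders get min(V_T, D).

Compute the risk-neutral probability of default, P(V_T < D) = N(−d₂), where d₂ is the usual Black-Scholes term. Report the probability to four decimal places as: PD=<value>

d₁ = [ln(V₀/D) + (r + σ²/2)T] / (σ√T)
   = [ln(450.4819/263.4310) + (0.0167 + 0.5·0.5020²)·7.0902] / (0.5020·√7.0902)
   = [0.536526 + 1.011786] / 1.336697 = 1.158312
d₂ = d₁ − σ√T = 1.158312 − 1.336697 = -0.178385
risk-neutral PD = N(−d₂) = N(0.178385) = 0.570790

PD=0.5708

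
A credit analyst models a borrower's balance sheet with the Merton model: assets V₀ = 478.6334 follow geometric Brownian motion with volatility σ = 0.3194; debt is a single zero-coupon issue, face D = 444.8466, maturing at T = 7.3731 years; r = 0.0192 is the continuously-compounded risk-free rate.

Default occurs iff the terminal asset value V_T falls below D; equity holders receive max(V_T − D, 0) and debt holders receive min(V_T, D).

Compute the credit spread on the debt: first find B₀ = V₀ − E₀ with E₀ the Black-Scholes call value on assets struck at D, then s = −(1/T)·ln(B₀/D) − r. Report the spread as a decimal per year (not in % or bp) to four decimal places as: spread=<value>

spread=0.0420

d₁ = [ln(V₀/D) + (r + σ²/2)T] / (σ√T)
   = [ln(478.6334/444.8466) + (0.0192 + 0.5·0.3194²)·7.3731] / (0.3194·√7.3731)
   = [0.073205 + 0.517652] / 0.867281 = 0.681275
d₂ = d₁ − σ√T = 0.681275 − 0.867281 = -0.186006
N(d₁) = 0.752151,  N(d₂) = 0.426220,  e^(−rT) = 0.868000
E₀ = V₀·N(d₁) − D·e^(−rT)·N(d₂)
   = 478.6334·0.752151 − 444.8466·0.868000·0.426220 = 195.429750
B₀ = V₀ − E₀ = 478.6334 − 195.429750 = 283.203650
spread = −(1/T)·ln(B₀/D) − r = −(1/7.3731)·ln(283.203650/444.8466) − 0.0192 = 0.04204469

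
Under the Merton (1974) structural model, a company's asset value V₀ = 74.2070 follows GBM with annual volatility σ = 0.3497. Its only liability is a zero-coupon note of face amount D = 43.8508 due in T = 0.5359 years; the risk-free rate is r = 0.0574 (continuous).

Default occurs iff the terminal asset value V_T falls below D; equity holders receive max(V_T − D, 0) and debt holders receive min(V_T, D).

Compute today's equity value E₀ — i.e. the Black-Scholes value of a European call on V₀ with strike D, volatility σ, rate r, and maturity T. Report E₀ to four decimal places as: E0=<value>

d₁ = [ln(V₀/D) + (r + σ²/2)T] / (σ√T)
   = [ln(74.2070/43.8508) + (0.0574 + 0.5·0.3497²)·0.5359] / (0.3497·√0.5359)
   = [0.526066 + 0.063528] / 0.255999 = 2.303114
d₂ = d₁ − σ√T = 2.303114 − 0.255999 = 2.047115
N(d₁) = 0.989364,  N(d₂) = 0.979677,  e^(−rT) = 0.969708
E₀ = V₀·N(d₁) − D·e^(−rT)·N(d₂)
   = 74.2070·0.989364 − 43.8508·0.969708·0.979677 = 31.759463

E0=31.7595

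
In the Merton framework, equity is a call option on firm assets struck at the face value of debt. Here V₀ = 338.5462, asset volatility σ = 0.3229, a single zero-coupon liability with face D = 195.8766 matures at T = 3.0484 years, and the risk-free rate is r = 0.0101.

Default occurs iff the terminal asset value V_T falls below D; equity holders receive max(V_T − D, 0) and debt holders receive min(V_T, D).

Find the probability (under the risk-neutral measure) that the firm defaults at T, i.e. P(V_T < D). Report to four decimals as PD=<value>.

PD=0.2287

d₁ = [ln(V₀/D) + (r + σ²/2)T] / (σ√T)
   = [ln(338.5462/195.8766) + (0.0101 + 0.5·0.3229²)·3.0484] / (0.3229·√3.0484)
   = [0.547176 + 0.189709] / 0.563773 = 1.307059
d₂ = d₁ − σ√T = 1.307059 − 0.563773 = 0.743287
risk-neutral PD = N(−d₂) = N(-0.743287) = 0.228654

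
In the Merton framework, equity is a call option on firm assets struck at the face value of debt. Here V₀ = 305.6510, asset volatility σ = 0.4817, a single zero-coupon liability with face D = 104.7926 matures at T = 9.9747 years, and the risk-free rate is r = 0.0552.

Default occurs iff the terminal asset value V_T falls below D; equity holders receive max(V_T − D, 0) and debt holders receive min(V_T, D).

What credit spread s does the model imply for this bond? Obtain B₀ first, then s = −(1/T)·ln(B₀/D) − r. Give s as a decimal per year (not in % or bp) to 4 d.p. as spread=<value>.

spread=0.0235

d₁ = [ln(V₀/D) + (r + σ²/2)T] / (σ√T)
   = [ln(305.6510/104.7926) + (0.0552 + 0.5·0.4817²)·9.9747] / (0.4817·√9.9747)
   = [1.070461 + 1.707843] / 1.521341 = 1.826220
d₂ = d₁ − σ√T = 1.826220 − 1.521341 = 0.304879
N(d₁) = 0.966091,  N(d₂) = 0.619771,  e^(−rT) = 0.576602
E₀ = V₀·N(d₁) − D·e^(−rT)·N(d₂)
   = 305.6510·0.966091 − 104.7926·0.576602·0.619771 = 257.838029
B₀ = V₀ − E₀ = 305.6510 − 257.838029 = 47.812971
spread = −(1/T)·ln(B₀/D) − r = −(1/9.9747)·ln(47.812971/104.7926) − 0.0552 = 0.02346765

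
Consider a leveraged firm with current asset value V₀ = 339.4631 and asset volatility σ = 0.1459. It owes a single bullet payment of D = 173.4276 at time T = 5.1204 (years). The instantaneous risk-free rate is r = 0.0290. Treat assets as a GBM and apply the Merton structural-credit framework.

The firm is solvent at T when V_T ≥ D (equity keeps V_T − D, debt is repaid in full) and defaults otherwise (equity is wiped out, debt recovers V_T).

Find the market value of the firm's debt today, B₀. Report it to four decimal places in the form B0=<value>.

d₁ = [ln(V₀/D) + (r + σ²/2)T] / (σ√T)
   = [ln(339.4631/173.4276) + (0.0290 + 0.5·0.1459²)·5.1204] / (0.1459·√5.1204)
   = [0.671605 + 0.202990] / 0.330147 = 2.649109
d₂ = d₁ − σ√T = 2.649109 − 0.330147 = 2.318962
N(d₁) = 0.995965,  N(d₂) = 0.989801,  e^(−rT) = 0.862007
E₀ = V₀·N(d₁) − D·e^(−rT)·N(d₂)
   = 339.4631·0.995965 − 173.4276·0.862007·0.989801 = 190.122086
B₀ = V₀ − E₀ = 339.4631 − 190.122086 = 149.341014

B0=149.3410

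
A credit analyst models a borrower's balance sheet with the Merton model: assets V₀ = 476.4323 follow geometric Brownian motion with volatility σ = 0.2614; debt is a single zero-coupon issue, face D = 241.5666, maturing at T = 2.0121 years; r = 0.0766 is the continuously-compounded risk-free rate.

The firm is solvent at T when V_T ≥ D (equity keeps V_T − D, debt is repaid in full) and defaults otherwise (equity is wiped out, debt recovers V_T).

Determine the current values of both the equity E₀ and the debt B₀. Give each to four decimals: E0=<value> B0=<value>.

d₁ = [ln(V₀/D) + (r + σ²/2)T] / (σ√T)
   = [ln(476.4323/241.5666) + (0.0766 + 0.5·0.2614²)·2.0121] / (0.2614·√2.0121)
   = [0.679180 + 0.222870] / 0.370792 = 2.432767
d₂ = d₁ − σ√T = 2.432767 − 0.370792 = 2.061975
N(d₁) = 0.992508,  N(d₂) = 0.980395,  e^(−rT) = 0.857163
E₀ = V₀·N(d₁) − D·e^(−rT)·N(d₂)
   = 476.4323·0.992508 − 241.5666·0.857163·0.980395 = 269.860329
B₀ = V₀ − E₀ = 476.4323 − 269.860329 = 206.571971

E0=269.8603 B0=206.5720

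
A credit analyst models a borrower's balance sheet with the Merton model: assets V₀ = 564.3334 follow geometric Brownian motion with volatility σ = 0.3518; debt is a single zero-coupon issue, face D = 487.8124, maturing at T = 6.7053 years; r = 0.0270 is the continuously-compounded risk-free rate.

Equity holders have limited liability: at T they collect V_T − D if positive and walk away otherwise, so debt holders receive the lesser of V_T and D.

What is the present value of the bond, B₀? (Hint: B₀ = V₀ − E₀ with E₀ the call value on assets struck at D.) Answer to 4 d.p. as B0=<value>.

B0=305.0746

d₁ = [ln(V₀/D) + (r + σ²/2)T] / (σ√T)
   = [ln(564.3334/487.8124) + (0.0270 + 0.5·0.3518²)·6.7053] / (0.3518·√6.7053)
   = [0.145714 + 0.595978] / 0.910972 = 0.814177
d₂ = d₁ − σ√T = 0.814177 − 0.910972 = -0.096795
N(d₁) = 0.792228,  N(d₂) = 0.461445,  e^(−rT) = 0.834399
E₀ = V₀·N(d₁) − D·e^(−rT)·N(d₂)
   = 564.3334·0.792228 − 487.8124·0.834399·0.461445 = 259.258850
B₀ = V₀ − E₀ = 564.3334 − 259.258850 = 305.074550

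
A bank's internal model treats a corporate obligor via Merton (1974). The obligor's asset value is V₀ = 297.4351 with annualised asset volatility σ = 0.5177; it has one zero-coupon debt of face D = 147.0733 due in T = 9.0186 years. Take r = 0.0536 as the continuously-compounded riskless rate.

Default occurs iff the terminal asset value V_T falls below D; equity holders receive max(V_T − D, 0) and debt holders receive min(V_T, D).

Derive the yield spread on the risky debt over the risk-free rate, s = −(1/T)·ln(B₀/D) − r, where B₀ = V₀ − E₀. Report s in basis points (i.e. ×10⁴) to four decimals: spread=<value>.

d₁ = [ln(V₀/D) + (r + σ²/2)T] / (σ√T)
   = [ln(297.4351/147.0733) + (0.0536 + 0.5·0.5177²)·9.0186] / (0.5177·√9.0186)
   = [0.704265 + 1.691949] / 1.554704 = 1.541267
d₂ = d₁ − σ√T = 1.541267 − 1.554704 = -0.013437
N(d₁) = 0.938374,  N(d₂) = 0.494640,  e^(−rT) = 0.616685
E₀ = V₀·N(d₁) − D·e^(−rT)·N(d₂)
   = 297.4351·0.938374 − 147.0733·0.616685·0.494640 = 234.242625
B₀ = V₀ − E₀ = 297.4351 − 234.242625 = 63.192475
spread = −(1/T)·ln(B₀/D) − r = −(1/9.0186)·ln(63.192475/147.0733) − 0.0536 = 0.04006707
in basis points: 0.04006707 × 10⁴ = 400.6707 bp

spread=400.6707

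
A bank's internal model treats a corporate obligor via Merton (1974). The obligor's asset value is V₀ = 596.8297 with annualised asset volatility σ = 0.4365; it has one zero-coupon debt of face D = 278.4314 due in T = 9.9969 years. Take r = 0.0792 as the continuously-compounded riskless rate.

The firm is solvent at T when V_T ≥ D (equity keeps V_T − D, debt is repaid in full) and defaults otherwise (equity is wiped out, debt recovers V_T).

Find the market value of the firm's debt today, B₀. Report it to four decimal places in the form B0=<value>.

B0=105.0326

d₁ = [ln(V₀/D) + (r + σ²/2)T] / (σ√T)
   = [ln(596.8297/278.4314) + (0.0792 + 0.5·0.4365²)·9.9969] / (0.4365·√9.9969)
   = [0.762460 + 1.744120] / 1.380120 = 1.816204
d₂ = d₁ − σ√T = 1.816204 − 1.380120 = 0.436084
N(d₁) = 0.965330,  N(d₂) = 0.668612,  e^(−rT) = 0.453049
E₀ = V₀·N(d₁) − D·e^(−rT)·N(d₂)
   = 596.8297·0.965330 − 278.4314·0.453049·0.668612 = 491.797073
B₀ = V₀ − E₀ = 596.8297 − 491.797073 = 105.032627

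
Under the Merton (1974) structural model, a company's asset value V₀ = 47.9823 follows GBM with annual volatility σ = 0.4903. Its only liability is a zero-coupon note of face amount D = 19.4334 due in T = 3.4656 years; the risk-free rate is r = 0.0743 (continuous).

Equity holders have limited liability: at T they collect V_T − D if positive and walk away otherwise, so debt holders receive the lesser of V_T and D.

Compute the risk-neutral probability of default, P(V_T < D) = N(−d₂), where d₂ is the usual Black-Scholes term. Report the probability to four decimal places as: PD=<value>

PD=0.2073

d₁ = [ln(V₀/D) + (r + σ²/2)T] / (σ√T)
   = [ln(47.9823/19.4334) + (0.0743 + 0.5·0.4903²)·3.4656] / (0.4903·√3.4656)
   = [0.903839 + 0.674049] / 0.912748 = 1.728722
d₂ = d₁ − σ√T = 1.728722 − 0.912748 = 0.815973
risk-neutral PD = N(−d₂) = N(-0.815973) = 0.207258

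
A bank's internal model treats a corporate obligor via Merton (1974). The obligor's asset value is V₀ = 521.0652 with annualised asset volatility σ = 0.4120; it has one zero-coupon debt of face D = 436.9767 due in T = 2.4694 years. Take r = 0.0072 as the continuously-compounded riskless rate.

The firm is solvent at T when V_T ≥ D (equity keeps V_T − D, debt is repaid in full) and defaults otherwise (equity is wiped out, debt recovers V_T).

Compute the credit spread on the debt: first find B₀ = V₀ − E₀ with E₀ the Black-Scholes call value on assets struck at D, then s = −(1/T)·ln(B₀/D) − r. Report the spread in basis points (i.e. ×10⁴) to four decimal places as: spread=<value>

d₁ = [ln(V₀/D) + (r + σ²/2)T] / (σ√T)
   = [ln(521.0652/436.9767) + (0.0072 + 0.5·0.4120²)·2.4694] / (0.4120·√2.4694)
   = [0.175995 + 0.227363] / 0.647430 = 0.623014
d₂ = d₁ − σ√T = 0.623014 − 0.647430 = -0.024416
N(d₁) = 0.733362,  N(d₂) = 0.490260,  e^(−rT) = 0.982377
E₀ = V₀·N(d₁) − D·e^(−rT)·N(d₂)
   = 521.0652·0.733362 − 436.9767·0.982377·0.490260 = 171.672577
B₀ = V₀ − E₀ = 521.0652 − 171.672577 = 349.392623
spread = −(1/T)·ln(B₀/D) − r = −(1/2.4694)·ln(349.392623/436.9767) − 0.0072 = 0.08338216
in basis points: 0.08338216 × 10⁴ = 833.8216 bp

spread=833.8216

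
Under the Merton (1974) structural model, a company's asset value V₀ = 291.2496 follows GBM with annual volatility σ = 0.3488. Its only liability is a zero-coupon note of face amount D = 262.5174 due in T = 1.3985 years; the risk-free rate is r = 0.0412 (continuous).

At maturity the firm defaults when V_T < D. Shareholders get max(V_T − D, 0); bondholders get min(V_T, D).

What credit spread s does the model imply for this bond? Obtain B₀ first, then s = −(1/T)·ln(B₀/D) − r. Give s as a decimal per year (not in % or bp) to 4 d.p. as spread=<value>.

d₁ = [ln(V₀/D) + (r + σ²/2)T] / (σ√T)
   = [ln(291.2496/262.5174) + (0.0412 + 0.5·0.3488²)·1.3985] / (0.3488·√1.3985)
   = [0.103863 + 0.142690] / 0.412485 = 0.597727
d₂ = d₁ − σ√T = 0.597727 − 0.412485 = 0.185243
N(d₁) = 0.724989,  N(d₂) = 0.573481,  e^(−rT) = 0.944010
E₀ = V₀·N(d₁) − D·e^(−rT)·N(d₂)
   = 291.2496·0.724989 − 262.5174·0.944010·0.573481 = 69.033289
B₀ = V₀ − E₀ = 291.2496 − 69.033289 = 222.216311
spread = −(1/T)·ln(B₀/D) − r = −(1/1.3985)·ln(222.216311/262.5174) − 0.0412 = 0.07797489

spread=0.0780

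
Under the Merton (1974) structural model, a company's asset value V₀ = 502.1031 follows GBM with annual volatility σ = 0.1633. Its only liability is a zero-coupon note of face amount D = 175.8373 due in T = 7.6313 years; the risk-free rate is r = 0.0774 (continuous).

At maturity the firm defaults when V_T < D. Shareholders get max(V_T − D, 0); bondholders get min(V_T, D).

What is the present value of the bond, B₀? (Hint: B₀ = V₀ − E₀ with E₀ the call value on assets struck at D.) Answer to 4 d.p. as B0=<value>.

B0=97.4035

d₁ = [ln(V₀/D) + (r + σ²/2)T] / (σ√T)
   = [ln(502.1031/175.8373) + (0.0774 + 0.5·0.1633²)·7.6313] / (0.1633·√7.6313)
   = [1.049246 + 0.692414] / 0.451113 = 3.860807
d₂ = d₁ − σ√T = 3.860807 − 0.451113 = 3.409694
N(d₁) = 0.999943,  N(d₂) = 0.999675,  e^(−rT) = 0.553960
E₀ = V₀·N(d₁) − D·e^(−rT)·N(d₂)
   = 502.1031·0.999943 − 175.8373·0.553960·0.999675 = 404.699555
B₀ = V₀ − E₀ = 502.1031 − 404.699555 = 97.403545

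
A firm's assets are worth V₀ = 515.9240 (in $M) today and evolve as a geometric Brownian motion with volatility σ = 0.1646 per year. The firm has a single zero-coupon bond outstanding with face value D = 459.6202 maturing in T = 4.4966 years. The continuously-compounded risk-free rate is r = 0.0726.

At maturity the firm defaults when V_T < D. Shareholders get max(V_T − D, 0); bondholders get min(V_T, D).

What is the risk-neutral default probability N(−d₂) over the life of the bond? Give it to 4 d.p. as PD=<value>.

d₁ = [ln(V₀/D) + (r + σ²/2)T] / (σ√T)
   = [ln(515.9240/459.6202) + (0.0726 + 0.5·0.1646²)·4.4966] / (0.1646·√4.4966)
   = [0.115559 + 0.387367] / 0.349037 = 1.440893
d₂ = d₁ − σ√T = 1.440893 − 0.349037 = 1.091856
risk-neutral PD = N(−d₂) = N(-1.091856) = 0.137448

PD=0.1374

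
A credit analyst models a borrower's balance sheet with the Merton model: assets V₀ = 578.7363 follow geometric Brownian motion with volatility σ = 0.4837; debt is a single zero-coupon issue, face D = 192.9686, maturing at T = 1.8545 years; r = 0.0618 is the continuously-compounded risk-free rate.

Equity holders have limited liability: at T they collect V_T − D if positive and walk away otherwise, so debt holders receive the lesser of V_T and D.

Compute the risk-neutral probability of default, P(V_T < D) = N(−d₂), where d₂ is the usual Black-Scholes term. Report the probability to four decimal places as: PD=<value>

PD=0.0653

d₁ = [ln(V₀/D) + (r + σ²/2)T] / (σ√T)
   = [ln(578.7363/192.9686) + (0.0618 + 0.5·0.4837²)·1.8545] / (0.4837·√1.8545)
   = [1.098319 + 0.331553] / 0.658703 = 2.170740
d₂ = d₁ − σ√T = 2.170740 − 0.658703 = 1.512037
risk-neutral PD = N(−d₂) = N(-1.512037) = 0.065262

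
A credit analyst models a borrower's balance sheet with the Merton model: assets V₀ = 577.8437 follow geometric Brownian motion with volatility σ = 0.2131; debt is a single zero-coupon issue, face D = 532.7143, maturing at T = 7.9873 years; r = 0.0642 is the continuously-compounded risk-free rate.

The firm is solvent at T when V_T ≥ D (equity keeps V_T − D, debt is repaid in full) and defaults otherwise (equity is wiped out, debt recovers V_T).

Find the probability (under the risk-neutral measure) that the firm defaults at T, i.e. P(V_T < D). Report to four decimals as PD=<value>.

d₁ = [ln(V₀/D) + (r + σ²/2)T] / (σ√T)
   = [ln(577.8437/532.7143) + (0.0642 + 0.5·0.2131²)·7.9873] / (0.2131·√7.9873)
   = [0.081318 + 0.694143] / 0.602259 = 1.287587
d₂ = d₁ − σ√T = 1.287587 − 0.602259 = 0.685327
risk-neutral PD = N(−d₂) = N(-0.685327) = 0.246569

PD=0.2466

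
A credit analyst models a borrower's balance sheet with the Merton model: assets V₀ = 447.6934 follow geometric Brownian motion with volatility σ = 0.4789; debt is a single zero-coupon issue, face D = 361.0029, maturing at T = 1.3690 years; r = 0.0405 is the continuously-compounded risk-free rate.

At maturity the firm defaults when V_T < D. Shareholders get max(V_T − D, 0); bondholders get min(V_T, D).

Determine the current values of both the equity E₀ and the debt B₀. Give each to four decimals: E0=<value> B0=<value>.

E0=149.7861 B0=297.9073

d₁ = [ln(V₀/D) + (r + σ²/2)T] / (σ√T)
   = [ln(447.6934/361.0029) + (0.0405 + 0.5·0.4789²)·1.3690] / (0.4789·√1.3690)
   = [0.215223 + 0.212431] / 0.560333 = 0.763213
d₂ = d₁ − σ√T = 0.763213 − 0.560333 = 0.202880
N(d₁) = 0.777332,  N(d₂) = 0.580386,  e^(−rT) = 0.946065
E₀ = V₀·N(d₁) − D·e^(−rT)·N(d₂)
   = 447.6934·0.777332 − 361.0029·0.946065·0.580386 = 149.786111
B₀ = V₀ − E₀ = 447.6934 − 149.786111 = 297.907289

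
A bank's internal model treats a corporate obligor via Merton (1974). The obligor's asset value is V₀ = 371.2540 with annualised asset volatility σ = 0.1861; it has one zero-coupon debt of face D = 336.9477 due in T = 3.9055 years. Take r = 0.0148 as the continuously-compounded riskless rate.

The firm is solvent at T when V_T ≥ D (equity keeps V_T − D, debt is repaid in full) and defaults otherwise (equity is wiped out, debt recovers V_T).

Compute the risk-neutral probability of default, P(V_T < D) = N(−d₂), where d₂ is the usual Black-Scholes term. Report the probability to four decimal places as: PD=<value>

d₁ = [ln(V₀/D) + (r + σ²/2)T] / (σ√T)
   = [ln(371.2540/336.9477) + (0.0148 + 0.5·0.1861²)·3.9055] / (0.1861·√3.9055)
   = [0.096959 + 0.125431] / 0.367777 = 0.604687
d₂ = d₁ − σ√T = 0.604687 − 0.367777 = 0.236910
risk-neutral PD = N(−d₂) = N(-0.236910) = 0.406363

PD=0.4064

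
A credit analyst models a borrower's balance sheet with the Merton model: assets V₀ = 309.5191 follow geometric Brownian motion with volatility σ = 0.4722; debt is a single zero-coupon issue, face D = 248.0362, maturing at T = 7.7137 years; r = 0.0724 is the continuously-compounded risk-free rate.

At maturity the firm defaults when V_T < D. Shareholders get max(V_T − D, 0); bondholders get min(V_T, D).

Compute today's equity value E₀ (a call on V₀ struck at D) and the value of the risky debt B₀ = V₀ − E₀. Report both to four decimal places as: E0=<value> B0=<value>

E0=209.3473 B0=100.1718

d₁ = [ln(V₀/D) + (r + σ²/2)T] / (σ√T)
   = [ln(309.5191/248.0362) + (0.0724 + 0.5·0.4722²)·7.7137] / (0.4722·√7.7137)
   = [0.221445 + 1.418445] / 1.311467 = 1.250424
d₂ = d₁ − σ√T = 1.250424 − 1.311467 = -0.061043
N(d₁) = 0.894428,  N(d₂) = 0.475662,  e^(−rT) = 0.572083
E₀ = V₀·N(d₁) − D·e^(−rT)·N(d₂)
   = 309.5191·0.894428 − 248.0362·0.572083·0.475662 = 209.347266
B₀ = V₀ − E₀ = 309.5191 − 209.347266 = 100.171834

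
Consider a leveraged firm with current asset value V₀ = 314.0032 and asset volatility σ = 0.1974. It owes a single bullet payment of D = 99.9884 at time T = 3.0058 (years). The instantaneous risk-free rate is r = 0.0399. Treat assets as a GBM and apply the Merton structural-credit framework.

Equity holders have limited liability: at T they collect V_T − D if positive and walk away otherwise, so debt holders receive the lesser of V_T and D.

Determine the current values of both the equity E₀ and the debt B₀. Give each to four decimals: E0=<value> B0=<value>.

E0=225.3169 B0=88.6863

d₁ = [ln(V₀/D) + (r + σ²/2)T] / (σ√T)
   = [ln(314.0032/99.9884) + (0.0399 + 0.5·0.1974²)·3.0058] / (0.1974·√3.0058)
   = [1.144349 + 0.178495] / 0.342237 = 3.865283
d₂ = d₁ − σ√T = 3.865283 − 0.342237 = 3.523046
N(d₁) = 0.999945,  N(d₂) = 0.999787,  e^(−rT) = 0.886981
E₀ = V₀·N(d₁) − D·e^(−rT)·N(d₂)
   = 314.0032·0.999945 − 99.9884·0.886981·0.999787 = 225.316860
B₀ = V₀ − E₀ = 314.0032 − 225.316860 = 88.686340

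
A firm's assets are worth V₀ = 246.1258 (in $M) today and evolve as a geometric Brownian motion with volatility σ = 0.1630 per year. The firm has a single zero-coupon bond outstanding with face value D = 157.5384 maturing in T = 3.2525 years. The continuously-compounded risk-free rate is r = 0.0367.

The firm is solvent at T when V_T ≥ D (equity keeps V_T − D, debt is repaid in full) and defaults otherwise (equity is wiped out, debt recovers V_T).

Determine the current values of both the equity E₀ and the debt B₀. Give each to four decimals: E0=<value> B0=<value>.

E0=106.8750 B0=139.2508

d₁ = [ln(V₀/D) + (r + σ²/2)T] / (σ√T)
   = [ln(246.1258/157.5384) + (0.0367 + 0.5·0.1630²)·3.2525] / (0.1630·√3.2525)
   = [0.446174 + 0.162575] / 0.293965 = 2.070815
d₂ = d₁ − σ√T = 2.070815 − 0.293965 = 1.776850
N(d₁) = 0.980812,  N(d₂) = 0.962204,  e^(−rT) = 0.887482
E₀ = V₀·N(d₁) − D·e^(−rT)·N(d₂)
   = 246.1258·0.980812 − 157.5384·0.887482·0.962204 = 106.875017
B₀ = V₀ − E₀ = 246.1258 − 106.875017 = 139.250783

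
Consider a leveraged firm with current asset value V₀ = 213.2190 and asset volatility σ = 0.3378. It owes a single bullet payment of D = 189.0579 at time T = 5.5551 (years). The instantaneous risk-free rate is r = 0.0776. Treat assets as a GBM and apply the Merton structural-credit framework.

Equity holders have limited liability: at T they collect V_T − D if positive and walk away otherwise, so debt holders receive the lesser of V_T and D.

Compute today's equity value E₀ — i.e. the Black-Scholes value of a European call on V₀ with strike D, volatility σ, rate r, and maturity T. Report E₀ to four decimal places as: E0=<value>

d₁ = [ln(V₀/D) + (r + σ²/2)T] / (σ√T)
   = [ln(213.2190/189.0579) + (0.0776 + 0.5·0.3378²)·5.5551] / (0.3378·√5.5551)
   = [0.120266 + 0.748019] / 0.796170 = 1.090578
d₂ = d₁ − σ√T = 1.090578 − 0.796170 = 0.294409
N(d₁) = 0.862271,  N(d₂) = 0.615777,  e^(−rT) = 0.649810
E₀ = V₀·N(d₁) − D·e^(−rT)·N(d₂)
   = 213.2190·0.862271 − 189.0579·0.649810·0.615777 = 108.203263

E0=108.2033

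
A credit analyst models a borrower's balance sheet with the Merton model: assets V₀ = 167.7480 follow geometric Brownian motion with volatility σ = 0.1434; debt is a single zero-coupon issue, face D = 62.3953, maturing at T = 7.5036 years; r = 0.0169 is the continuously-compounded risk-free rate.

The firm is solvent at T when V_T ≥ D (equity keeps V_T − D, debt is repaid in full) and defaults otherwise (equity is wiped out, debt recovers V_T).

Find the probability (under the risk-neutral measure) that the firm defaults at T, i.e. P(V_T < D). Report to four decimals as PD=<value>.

d₁ = [ln(V₀/D) + (r + σ²/2)T] / (σ√T)
   = [ln(167.7480/62.3953) + (0.0169 + 0.5·0.1434²)·7.5036] / (0.1434·√7.5036)
   = [0.988973 + 0.203961] / 0.392811 = 3.036914
d₂ = d₁ − σ√T = 3.036914 − 0.392811 = 2.644102
risk-neutral PD = N(−d₂) = N(-2.644102) = 0.004095

PD=0.0041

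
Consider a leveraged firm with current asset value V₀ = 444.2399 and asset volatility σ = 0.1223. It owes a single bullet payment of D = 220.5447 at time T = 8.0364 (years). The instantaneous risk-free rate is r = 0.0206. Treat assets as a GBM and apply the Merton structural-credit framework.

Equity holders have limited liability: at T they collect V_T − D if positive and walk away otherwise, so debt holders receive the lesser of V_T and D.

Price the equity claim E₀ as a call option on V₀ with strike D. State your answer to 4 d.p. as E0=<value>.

E0=257.5436

d₁ = [ln(V₀/D) + (r + σ²/2)T] / (σ√T)
   = [ln(444.2399/220.5447) + (0.0206 + 0.5·0.1223²)·8.0364] / (0.1223·√8.0364)
   = [0.700264 + 0.225651] / 0.346703 = 2.670633
d₂ = d₁ − σ√T = 2.670633 − 0.346703 = 2.323930
N(d₁) = 0.996215,  N(d₂) = 0.989935,  e^(−rT) = 0.847428
E₀ = V₀·N(d₁) − D·e^(−rT)·N(d₂)
   = 444.2399·0.996215 − 220.5447·0.847428·0.989935 = 257.543627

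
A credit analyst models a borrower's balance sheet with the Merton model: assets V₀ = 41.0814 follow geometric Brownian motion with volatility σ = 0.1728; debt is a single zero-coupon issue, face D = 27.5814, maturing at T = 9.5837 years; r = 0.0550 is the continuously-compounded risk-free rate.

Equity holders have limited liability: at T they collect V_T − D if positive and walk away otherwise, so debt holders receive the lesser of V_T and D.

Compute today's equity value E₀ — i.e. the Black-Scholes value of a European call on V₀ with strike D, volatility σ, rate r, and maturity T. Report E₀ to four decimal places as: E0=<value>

E0=25.0285

d₁ = [ln(V₀/D) + (r + σ²/2)T] / (σ√T)
   = [ln(41.0814/27.5814) + (0.0550 + 0.5·0.1728²)·9.5837] / (0.1728·√9.5837)
   = [0.398414 + 0.670187] / 0.534946 = 1.997585
d₂ = d₁ − σ√T = 1.997585 − 0.534946 = 1.462639
N(d₁) = 0.977119,  N(d₂) = 0.928217,  e^(−rT) = 0.590312
E₀ = V₀·N(d₁) − D·e^(−rT)·N(d₂)
   = 41.0814·0.977119 − 27.5814·0.590312·0.928217 = 25.028530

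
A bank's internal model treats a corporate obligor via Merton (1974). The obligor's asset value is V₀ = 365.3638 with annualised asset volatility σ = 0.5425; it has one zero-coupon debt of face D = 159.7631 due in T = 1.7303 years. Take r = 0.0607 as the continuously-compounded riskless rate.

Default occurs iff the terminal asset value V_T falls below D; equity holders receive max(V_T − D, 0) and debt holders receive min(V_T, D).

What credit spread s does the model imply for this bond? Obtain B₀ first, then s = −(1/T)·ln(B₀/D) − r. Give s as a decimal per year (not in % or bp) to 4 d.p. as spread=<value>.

spread=0.0290

d₁ = [ln(V₀/D) + (r + σ²/2)T] / (σ√T)
   = [ln(365.3638/159.7631) + (0.0607 + 0.5·0.5425²)·1.7303] / (0.5425·√1.7303)
   = [0.827201 + 0.359648] / 0.713609 = 1.663165
d₂ = d₁ − σ√T = 1.663165 − 0.713609 = 0.949556
N(d₁) = 0.951860,  N(d₂) = 0.828831,  e^(−rT) = 0.900298
E₀ = V₀·N(d₁) − D·e^(−rT)·N(d₂)
   = 365.3638·0.951860 − 159.7631·0.900298·0.828831 = 228.560856
B₀ = V₀ − E₀ = 365.3638 − 228.560856 = 136.802944
spread = −(1/T)·ln(B₀/D) − r = −(1/1.7303)·ln(136.802944/159.7631) − 0.0607 = 0.02896686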